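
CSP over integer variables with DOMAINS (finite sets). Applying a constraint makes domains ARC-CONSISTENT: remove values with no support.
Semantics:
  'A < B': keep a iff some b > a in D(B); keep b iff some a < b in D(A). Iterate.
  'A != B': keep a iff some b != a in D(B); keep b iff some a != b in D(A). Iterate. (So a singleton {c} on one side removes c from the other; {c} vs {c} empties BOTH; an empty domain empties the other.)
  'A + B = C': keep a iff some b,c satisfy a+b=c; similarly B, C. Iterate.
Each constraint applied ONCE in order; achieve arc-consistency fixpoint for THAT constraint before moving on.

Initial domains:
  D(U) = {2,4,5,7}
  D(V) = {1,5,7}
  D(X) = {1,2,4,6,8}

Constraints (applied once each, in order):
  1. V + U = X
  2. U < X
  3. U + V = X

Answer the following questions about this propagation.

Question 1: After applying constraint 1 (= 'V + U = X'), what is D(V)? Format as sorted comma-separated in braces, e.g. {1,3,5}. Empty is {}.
Answer: {1}

Derivation:
Constraint 1 (V + U = X) on D(V)={1,5,7} D(U)={2,4,5,7} D(X)={1,2,4,6,8}: V {1,5,7}->{1}; U {2,4,5,7}->{5,7}; X {1,2,4,6,8}->{6,8}
So after constraint 1: D(V) = {1}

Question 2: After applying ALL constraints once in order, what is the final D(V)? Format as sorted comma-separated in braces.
Answer: {1}

Derivation:
Constraint 1 (V + U = X) on D(V)={1,5,7} D(U)={2,4,5,7} D(X)={1,2,4,6,8}: V {1,5,7}->{1}; U {2,4,5,7}->{5,7}; X {1,2,4,6,8}->{6,8}
Constraint 2 (U < X) on D(U)={5,7} D(X)={6,8}: no change
Constraint 3 (U + V = X) on D(U)={5,7} D(V)={1} D(X)={6,8}: no change
So after all 3 constraints: D(V) = {1}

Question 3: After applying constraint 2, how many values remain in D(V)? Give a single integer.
Constraint 1 (V + U = X) on D(V)={1,5,7} D(U)={2,4,5,7} D(X)={1,2,4,6,8}: V {1,5,7}->{1}; U {2,4,5,7}->{5,7}; X {1,2,4,6,8}->{6,8}
Constraint 2 (U < X) on D(U)={5,7} D(X)={6,8}: no change
So after constraint 2: D(V)={1}, size = 1

Answer: 1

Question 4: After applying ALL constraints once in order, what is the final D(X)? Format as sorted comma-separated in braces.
Answer: {6,8}

Derivation:
Constraint 1 (V + U = X) on D(V)={1,5,7} D(U)={2,4,5,7} D(X)={1,2,4,6,8}: V {1,5,7}->{1}; U {2,4,5,7}->{5,7}; X {1,2,4,6,8}->{6,8}
Constraint 2 (U < X) on D(U)={5,7} D(X)={6,8}: no change
Constraint 3 (U + V = X) on D(U)={5,7} D(V)={1} D(X)={6,8}: no change
So after all 3 constraints: D(X) = {6,8}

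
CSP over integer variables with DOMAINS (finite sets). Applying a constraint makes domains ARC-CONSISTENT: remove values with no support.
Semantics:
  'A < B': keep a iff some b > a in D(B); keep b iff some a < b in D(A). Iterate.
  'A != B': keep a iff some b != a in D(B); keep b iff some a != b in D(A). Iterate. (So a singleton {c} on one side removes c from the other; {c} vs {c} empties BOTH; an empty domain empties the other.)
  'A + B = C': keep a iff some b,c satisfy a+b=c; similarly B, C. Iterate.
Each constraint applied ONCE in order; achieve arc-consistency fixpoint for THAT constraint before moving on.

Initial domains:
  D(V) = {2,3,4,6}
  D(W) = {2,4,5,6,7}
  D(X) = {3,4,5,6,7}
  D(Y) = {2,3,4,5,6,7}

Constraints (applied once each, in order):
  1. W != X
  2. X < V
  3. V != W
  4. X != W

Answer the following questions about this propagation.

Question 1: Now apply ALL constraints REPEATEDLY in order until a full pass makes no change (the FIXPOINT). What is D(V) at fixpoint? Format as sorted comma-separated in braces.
Answer: {4,6}

Derivation:
pass 0 (initial): D(V)={2,3,4,6}
pass 1: V {2,3,4,6}->{4,6}; X {3,4,5,6,7}->{3,4,5}
pass 2: no change
Fixpoint after 2 passes: D(V) = {4,6}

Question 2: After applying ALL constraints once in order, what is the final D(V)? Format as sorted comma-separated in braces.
Constraint 1 (W != X) on D(W)={2,4,5,6,7} D(X)={3,4,5,6,7}: no change
Constraint 2 (X < V) on D(X)={3,4,5,6,7} D(V)={2,3,4,6}: X {3,4,5,6,7}->{3,4,5}; V {2,3,4,6}->{4,6}
Constraint 3 (V != W) on D(V)={4,6} D(W)={2,4,5,6,7}: no change
Constraint 4 (X != W) on D(X)={3,4,5} D(W)={2,4,5,6,7}: no change
So after all 4 constraints: D(V) = {4,6}

Answer: {4,6}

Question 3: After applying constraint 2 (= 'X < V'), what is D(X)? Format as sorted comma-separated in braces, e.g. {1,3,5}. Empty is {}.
Answer: {3,4,5}

Derivation:
Constraint 1 (W != X) on D(W)={2,4,5,6,7} D(X)={3,4,5,6,7}: no change
Constraint 2 (X < V) on D(X)={3,4,5,6,7} D(V)={2,3,4,6}: X {3,4,5,6,7}->{3,4,5}; V {2,3,4,6}->{4,6}
So after constraint 2: D(X) = {3,4,5}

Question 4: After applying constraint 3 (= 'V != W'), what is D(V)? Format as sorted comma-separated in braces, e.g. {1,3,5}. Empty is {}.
Constraint 1 (W != X) on D(W)={2,4,5,6,7} D(X)={3,4,5,6,7}: no change
Constraint 2 (X < V) on D(X)={3,4,5,6,7} D(V)={2,3,4,6}: X {3,4,5,6,7}->{3,4,5}; V {2,3,4,6}->{4,6}
Constraint 3 (V != W) on D(V)={4,6} D(W)={2,4,5,6,7}: no change
So after constraint 3: D(V) = {4,6}

Answer: {4,6}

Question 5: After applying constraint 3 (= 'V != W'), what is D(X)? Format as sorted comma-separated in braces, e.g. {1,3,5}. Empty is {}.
Constraint 1 (W != X) on D(W)={2,4,5,6,7} D(X)={3,4,5,6,7}: no change
Constraint 2 (X < V) on D(X)={3,4,5,6,7} D(V)={2,3,4,6}: X {3,4,5,6,7}->{3,4,5}; V {2,3,4,6}->{4,6}
Constraint 3 (V != W) on D(V)={4,6} D(W)={2,4,5,6,7}: no change
So after constraint 3: D(X) = {3,4,5}

Answer: {3,4,5}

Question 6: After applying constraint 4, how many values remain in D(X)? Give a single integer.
Answer: 3

Derivation:
Constraint 1 (W != X) on D(W)={2,4,5,6,7} D(X)={3,4,5,6,7}: no change
Constraint 2 (X < V) on D(X)={3,4,5,6,7} D(V)={2,3,4,6}: X {3,4,5,6,7}->{3,4,5}; V {2,3,4,6}->{4,6}
Constraint 3 (V != W) on D(V)={4,6} D(W)={2,4,5,6,7}: no change
Constraint 4 (X != W) on D(X)={3,4,5} D(W)={2,4,5,6,7}: no change
So after constraint 4: D(X)={3,4,5}, size = 3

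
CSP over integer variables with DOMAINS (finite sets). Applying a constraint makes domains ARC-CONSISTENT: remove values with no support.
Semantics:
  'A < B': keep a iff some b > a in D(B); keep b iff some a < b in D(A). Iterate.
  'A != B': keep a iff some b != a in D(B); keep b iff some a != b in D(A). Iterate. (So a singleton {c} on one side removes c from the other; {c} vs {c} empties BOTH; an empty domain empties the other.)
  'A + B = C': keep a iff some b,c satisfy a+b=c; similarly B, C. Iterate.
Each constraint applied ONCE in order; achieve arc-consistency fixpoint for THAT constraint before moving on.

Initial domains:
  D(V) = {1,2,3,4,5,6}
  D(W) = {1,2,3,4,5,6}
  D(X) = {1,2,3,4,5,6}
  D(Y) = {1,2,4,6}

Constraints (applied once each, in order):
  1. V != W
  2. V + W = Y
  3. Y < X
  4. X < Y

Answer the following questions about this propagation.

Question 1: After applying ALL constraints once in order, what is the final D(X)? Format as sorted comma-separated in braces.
Constraint 1 (V != W) on D(V)={1,2,3,4,5,6} D(W)={1,2,3,4,5,6}: no change
Constraint 2 (V + W = Y) on D(V)={1,2,3,4,5,6} D(W)={1,2,3,4,5,6} D(Y)={1,2,4,6}: V {1,2,3,4,5,6}->{1,2,3,4,5}; W {1,2,3,4,5,6}->{1,2,3,4,5}; Y {1,2,4,6}->{2,4,6}
Constraint 3 (Y < X) on D(Y)={2,4,6} D(X)={1,2,3,4,5,6}: Y {2,4,6}->{2,4}; X {1,2,3,4,5,6}->{3,4,5,6}
Constraint 4 (X < Y) on D(X)={3,4,5,6} D(Y)={2,4}: X {3,4,5,6}->{3}; Y {2,4}->{4}
So after all 4 constraints: D(X) = {3}

Answer: {3}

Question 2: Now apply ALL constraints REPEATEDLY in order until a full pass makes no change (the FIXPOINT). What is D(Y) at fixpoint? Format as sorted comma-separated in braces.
Answer: {}

Derivation:
pass 0 (initial): D(Y)={1,2,4,6}
pass 1: V {1,2,3,4,5,6}->{1,2,3,4,5}; W {1,2,3,4,5,6}->{1,2,3,4,5}; X {1,2,3,4,5,6}->{3}; Y {1,2,4,6}->{4}
pass 2: V {1,2,3,4,5}->{1,2,3}; W {1,2,3,4,5}->{1,2,3}; X {3}->{}; Y {4}->{}
pass 3: V {1,2,3}->{}; W {1,2,3}->{}
pass 4: no change
Fixpoint after 4 passes: D(Y) = {}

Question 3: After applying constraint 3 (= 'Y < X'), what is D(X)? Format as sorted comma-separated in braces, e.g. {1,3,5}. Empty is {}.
Constraint 1 (V != W) on D(V)={1,2,3,4,5,6} D(W)={1,2,3,4,5,6}: no change
Constraint 2 (V + W = Y) on D(V)={1,2,3,4,5,6} D(W)={1,2,3,4,5,6} D(Y)={1,2,4,6}: V {1,2,3,4,5,6}->{1,2,3,4,5}; W {1,2,3,4,5,6}->{1,2,3,4,5}; Y {1,2,4,6}->{2,4,6}
Constraint 3 (Y < X) on D(Y)={2,4,6} D(X)={1,2,3,4,5,6}: Y {2,4,6}->{2,4}; X {1,2,3,4,5,6}->{3,4,5,6}
So after constraint 3: D(X) = {3,4,5,6}

Answer: {3,4,5,6}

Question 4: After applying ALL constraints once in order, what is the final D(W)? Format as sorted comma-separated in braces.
Answer: {1,2,3,4,5}

Derivation:
Constraint 1 (V != W) on D(V)={1,2,3,4,5,6} D(W)={1,2,3,4,5,6}: no change
Constraint 2 (V + W = Y) on D(V)={1,2,3,4,5,6} D(W)={1,2,3,4,5,6} D(Y)={1,2,4,6}: V {1,2,3,4,5,6}->{1,2,3,4,5}; W {1,2,3,4,5,6}->{1,2,3,4,5}; Y {1,2,4,6}->{2,4,6}
Constraint 3 (Y < X) on D(Y)={2,4,6} D(X)={1,2,3,4,5,6}: Y {2,4,6}->{2,4}; X {1,2,3,4,5,6}->{3,4,5,6}
Constraint 4 (X < Y) on D(X)={3,4,5,6} D(Y)={2,4}: X {3,4,5,6}->{3}; Y {2,4}->{4}
So after all 4 constraints: D(W) = {1,2,3,4,5}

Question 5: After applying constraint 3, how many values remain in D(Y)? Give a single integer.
Answer: 2

Derivation:
Constraint 1 (V != W) on D(V)={1,2,3,4,5,6} D(W)={1,2,3,4,5,6}: no change
Constraint 2 (V + W = Y) on D(V)={1,2,3,4,5,6} D(W)={1,2,3,4,5,6} D(Y)={1,2,4,6}: V {1,2,3,4,5,6}->{1,2,3,4,5}; W {1,2,3,4,5,6}->{1,2,3,4,5}; Y {1,2,4,6}->{2,4,6}
Constraint 3 (Y < X) on D(Y)={2,4,6} D(X)={1,2,3,4,5,6}: Y {2,4,6}->{2,4}; X {1,2,3,4,5,6}->{3,4,5,6}
So after constraint 3: D(Y)={2,4}, size = 2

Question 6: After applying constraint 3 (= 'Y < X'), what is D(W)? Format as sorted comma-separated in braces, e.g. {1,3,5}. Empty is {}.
Answer: {1,2,3,4,5}

Derivation:
Constraint 1 (V != W) on D(V)={1,2,3,4,5,6} D(W)={1,2,3,4,5,6}: no change
Constraint 2 (V + W = Y) on D(V)={1,2,3,4,5,6} D(W)={1,2,3,4,5,6} D(Y)={1,2,4,6}: V {1,2,3,4,5,6}->{1,2,3,4,5}; W {1,2,3,4,5,6}->{1,2,3,4,5}; Y {1,2,4,6}->{2,4,6}
Constraint 3 (Y < X) on D(Y)={2,4,6} D(X)={1,2,3,4,5,6}: Y {2,4,6}->{2,4}; X {1,2,3,4,5,6}->{3,4,5,6}
So after constraint 3: D(W) = {1,2,3,4,5}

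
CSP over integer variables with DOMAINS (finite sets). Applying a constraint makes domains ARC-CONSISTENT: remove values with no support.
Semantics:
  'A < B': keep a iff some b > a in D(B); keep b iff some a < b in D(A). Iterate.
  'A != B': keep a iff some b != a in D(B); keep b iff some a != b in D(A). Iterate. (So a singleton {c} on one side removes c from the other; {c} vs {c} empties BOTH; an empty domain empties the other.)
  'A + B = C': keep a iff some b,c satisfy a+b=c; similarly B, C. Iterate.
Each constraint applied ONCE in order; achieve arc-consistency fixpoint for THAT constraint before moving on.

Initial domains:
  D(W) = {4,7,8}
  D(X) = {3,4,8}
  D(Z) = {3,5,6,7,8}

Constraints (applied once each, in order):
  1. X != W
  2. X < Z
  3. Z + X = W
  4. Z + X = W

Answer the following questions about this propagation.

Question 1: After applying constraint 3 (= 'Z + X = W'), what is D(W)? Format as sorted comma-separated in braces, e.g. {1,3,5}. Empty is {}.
Answer: {8}

Derivation:
Constraint 1 (X != W) on D(X)={3,4,8} D(W)={4,7,8}: no change
Constraint 2 (X < Z) on D(X)={3,4,8} D(Z)={3,5,6,7,8}: X {3,4,8}->{3,4}; Z {3,5,6,7,8}->{5,6,7,8}
Constraint 3 (Z + X = W) on D(Z)={5,6,7,8} D(X)={3,4} D(W)={4,7,8}: Z {5,6,7,8}->{5}; X {3,4}->{3}; W {4,7,8}->{8}
So after constraint 3: D(W) = {8}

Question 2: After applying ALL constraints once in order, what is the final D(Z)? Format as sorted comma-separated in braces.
Answer: {5}

Derivation:
Constraint 1 (X != W) on D(X)={3,4,8} D(W)={4,7,8}: no change
Constraint 2 (X < Z) on D(X)={3,4,8} D(Z)={3,5,6,7,8}: X {3,4,8}->{3,4}; Z {3,5,6,7,8}->{5,6,7,8}
Constraint 3 (Z + X = W) on D(Z)={5,6,7,8} D(X)={3,4} D(W)={4,7,8}: Z {5,6,7,8}->{5}; X {3,4}->{3}; W {4,7,8}->{8}
Constraint 4 (Z + X = W) on D(Z)={5} D(X)={3} D(W)={8}: no change
So after all 4 constraints: D(Z) = {5}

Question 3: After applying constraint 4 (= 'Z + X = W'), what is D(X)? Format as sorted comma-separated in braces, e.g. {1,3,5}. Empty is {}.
Constraint 1 (X != W) on D(X)={3,4,8} D(W)={4,7,8}: no change
Constraint 2 (X < Z) on D(X)={3,4,8} D(Z)={3,5,6,7,8}: X {3,4,8}->{3,4}; Z {3,5,6,7,8}->{5,6,7,8}
Constraint 3 (Z + X = W) on D(Z)={5,6,7,8} D(X)={3,4} D(W)={4,7,8}: Z {5,6,7,8}->{5}; X {3,4}->{3}; W {4,7,8}->{8}
Constraint 4 (Z + X = W) on D(Z)={5} D(X)={3} D(W)={8}: no change
So after constraint 4: D(X) = {3}

Answer: {3}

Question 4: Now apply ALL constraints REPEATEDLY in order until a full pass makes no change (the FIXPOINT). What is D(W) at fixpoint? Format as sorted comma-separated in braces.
pass 0 (initial): D(W)={4,7,8}
pass 1: W {4,7,8}->{8}; X {3,4,8}->{3}; Z {3,5,6,7,8}->{5}
pass 2: no change
Fixpoint after 2 passes: D(W) = {8}

Answer: {8}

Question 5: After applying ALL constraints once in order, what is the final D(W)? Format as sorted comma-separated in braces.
Answer: {8}

Derivation:
Constraint 1 (X != W) on D(X)={3,4,8} D(W)={4,7,8}: no change
Constraint 2 (X < Z) on D(X)={3,4,8} D(Z)={3,5,6,7,8}: X {3,4,8}->{3,4}; Z {3,5,6,7,8}->{5,6,7,8}
Constraint 3 (Z + X = W) on D(Z)={5,6,7,8} D(X)={3,4} D(W)={4,7,8}: Z {5,6,7,8}->{5}; X {3,4}->{3}; W {4,7,8}->{8}
Constraint 4 (Z + X = W) on D(Z)={5} D(X)={3} D(W)={8}: no change
So after all 4 constraints: D(W) = {8}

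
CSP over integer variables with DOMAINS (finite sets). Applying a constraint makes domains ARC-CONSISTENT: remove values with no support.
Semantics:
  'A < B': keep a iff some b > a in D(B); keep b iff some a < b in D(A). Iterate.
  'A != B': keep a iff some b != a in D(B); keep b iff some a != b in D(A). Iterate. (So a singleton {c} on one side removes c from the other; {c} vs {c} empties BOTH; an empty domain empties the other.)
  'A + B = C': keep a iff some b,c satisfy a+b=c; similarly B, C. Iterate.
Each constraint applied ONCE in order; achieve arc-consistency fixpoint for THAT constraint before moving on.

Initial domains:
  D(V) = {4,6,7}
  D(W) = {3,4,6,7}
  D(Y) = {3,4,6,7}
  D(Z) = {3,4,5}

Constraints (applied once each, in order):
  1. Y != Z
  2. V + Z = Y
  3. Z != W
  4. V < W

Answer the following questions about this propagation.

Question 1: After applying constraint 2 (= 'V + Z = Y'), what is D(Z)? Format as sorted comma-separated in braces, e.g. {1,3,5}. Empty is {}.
Answer: {3}

Derivation:
Constraint 1 (Y != Z) on D(Y)={3,4,6,7} D(Z)={3,4,5}: no change
Constraint 2 (V + Z = Y) on D(V)={4,6,7} D(Z)={3,4,5} D(Y)={3,4,6,7}: V {4,6,7}->{4}; Z {3,4,5}->{3}; Y {3,4,6,7}->{7}
So after constraint 2: D(Z) = {3}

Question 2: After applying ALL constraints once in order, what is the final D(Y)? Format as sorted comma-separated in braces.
Constraint 1 (Y != Z) on D(Y)={3,4,6,7} D(Z)={3,4,5}: no change
Constraint 2 (V + Z = Y) on D(V)={4,6,7} D(Z)={3,4,5} D(Y)={3,4,6,7}: V {4,6,7}->{4}; Z {3,4,5}->{3}; Y {3,4,6,7}->{7}
Constraint 3 (Z != W) on D(Z)={3} D(W)={3,4,6,7}: W {3,4,6,7}->{4,6,7}
Constraint 4 (V < W) on D(V)={4} D(W)={4,6,7}: W {4,6,7}->{6,7}
So after all 4 constraints: D(Y) = {7}

Answer: {7}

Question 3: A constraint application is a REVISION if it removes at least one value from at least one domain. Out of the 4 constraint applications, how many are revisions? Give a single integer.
Answer: 3

Derivation:
Constraint 1 (Y != Z) on D(Y)={3,4,6,7} D(Z)={3,4,5}: no change => not a revision
Constraint 2 (V + Z = Y) on D(V)={4,6,7} D(Z)={3,4,5} D(Y)={3,4,6,7}: V {4,6,7}->{4}; Z {3,4,5}->{3}; Y {3,4,6,7}->{7} => REVISION
Constraint 3 (Z != W) on D(Z)={3} D(W)={3,4,6,7}: W {3,4,6,7}->{4,6,7} => REVISION
Constraint 4 (V < W) on D(V)={4} D(W)={4,6,7}: W {4,6,7}->{6,7} => REVISION
Total revisions = 3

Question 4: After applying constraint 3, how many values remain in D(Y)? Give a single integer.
Answer: 1

Derivation:
Constraint 1 (Y != Z) on D(Y)={3,4,6,7} D(Z)={3,4,5}: no change
Constraint 2 (V + Z = Y) on D(V)={4,6,7} D(Z)={3,4,5} D(Y)={3,4,6,7}: V {4,6,7}->{4}; Z {3,4,5}->{3}; Y {3,4,6,7}->{7}
Constraint 3 (Z != W) on D(Z)={3} D(W)={3,4,6,7}: W {3,4,6,7}->{4,6,7}
So after constraint 3: D(Y)={7}, size = 1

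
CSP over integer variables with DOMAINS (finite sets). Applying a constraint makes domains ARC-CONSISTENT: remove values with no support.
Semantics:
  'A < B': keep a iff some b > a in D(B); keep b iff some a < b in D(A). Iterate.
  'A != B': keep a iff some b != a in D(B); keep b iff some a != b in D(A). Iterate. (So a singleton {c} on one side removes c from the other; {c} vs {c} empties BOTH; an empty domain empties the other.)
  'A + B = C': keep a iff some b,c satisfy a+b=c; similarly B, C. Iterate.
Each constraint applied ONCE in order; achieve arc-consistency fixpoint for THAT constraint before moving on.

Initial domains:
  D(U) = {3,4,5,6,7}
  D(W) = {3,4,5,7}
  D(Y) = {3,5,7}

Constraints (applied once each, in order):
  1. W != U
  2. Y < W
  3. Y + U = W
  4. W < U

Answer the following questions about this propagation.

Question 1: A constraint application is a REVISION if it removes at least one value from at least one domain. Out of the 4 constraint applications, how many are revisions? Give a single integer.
Answer: 3

Derivation:
Constraint 1 (W != U) on D(W)={3,4,5,7} D(U)={3,4,5,6,7}: no change => not a revision
Constraint 2 (Y < W) on D(Y)={3,5,7} D(W)={3,4,5,7}: Y {3,5,7}->{3,5}; W {3,4,5,7}->{4,5,7} => REVISION
Constraint 3 (Y + U = W) on D(Y)={3,5} D(U)={3,4,5,6,7} D(W)={4,5,7}: Y {3,5}->{3}; U {3,4,5,6,7}->{4}; W {4,5,7}->{7} => REVISION
Constraint 4 (W < U) on D(W)={7} D(U)={4}: W {7}->{}; U {4}->{} => REVISION
Total revisions = 3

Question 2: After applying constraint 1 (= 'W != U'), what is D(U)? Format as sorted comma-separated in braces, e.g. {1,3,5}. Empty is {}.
Constraint 1 (W != U) on D(W)={3,4,5,7} D(U)={3,4,5,6,7}: no change
So after constraint 1: D(U) = {3,4,5,6,7}

Answer: {3,4,5,6,7}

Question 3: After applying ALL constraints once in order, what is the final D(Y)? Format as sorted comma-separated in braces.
Constraint 1 (W != U) on D(W)={3,4,5,7} D(U)={3,4,5,6,7}: no change
Constraint 2 (Y < W) on D(Y)={3,5,7} D(W)={3,4,5,7}: Y {3,5,7}->{3,5}; W {3,4,5,7}->{4,5,7}
Constraint 3 (Y + U = W) on D(Y)={3,5} D(U)={3,4,5,6,7} D(W)={4,5,7}: Y {3,5}->{3}; U {3,4,5,6,7}->{4}; W {4,5,7}->{7}
Constraint 4 (W < U) on D(W)={7} D(U)={4}: W {7}->{}; U {4}->{}
So after all 4 constraints: D(Y) = {3}

Answer: {3}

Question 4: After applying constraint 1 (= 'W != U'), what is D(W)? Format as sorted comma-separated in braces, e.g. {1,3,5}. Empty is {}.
Answer: {3,4,5,7}

Derivation:
Constraint 1 (W != U) on D(W)={3,4,5,7} D(U)={3,4,5,6,7}: no change
So after constraint 1: D(W) = {3,4,5,7}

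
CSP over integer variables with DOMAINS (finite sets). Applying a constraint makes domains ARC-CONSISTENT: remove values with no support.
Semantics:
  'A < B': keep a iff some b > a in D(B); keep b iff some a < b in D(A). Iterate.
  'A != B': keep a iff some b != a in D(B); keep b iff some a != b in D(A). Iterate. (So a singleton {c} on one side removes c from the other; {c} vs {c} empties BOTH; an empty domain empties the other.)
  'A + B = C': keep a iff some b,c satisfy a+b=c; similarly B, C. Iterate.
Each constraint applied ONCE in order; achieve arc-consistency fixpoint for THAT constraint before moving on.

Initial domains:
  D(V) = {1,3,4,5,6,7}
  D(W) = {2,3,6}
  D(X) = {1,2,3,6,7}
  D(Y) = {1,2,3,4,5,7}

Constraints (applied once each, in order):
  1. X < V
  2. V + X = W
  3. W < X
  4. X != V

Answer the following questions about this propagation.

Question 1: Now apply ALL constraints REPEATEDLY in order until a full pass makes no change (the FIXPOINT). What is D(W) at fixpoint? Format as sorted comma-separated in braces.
pass 0 (initial): D(W)={2,3,6}
pass 1: V {1,3,4,5,6,7}->{}; W {2,3,6}->{}; X {1,2,3,6,7}->{}
pass 2: no change
Fixpoint after 2 passes: D(W) = {}

Answer: {}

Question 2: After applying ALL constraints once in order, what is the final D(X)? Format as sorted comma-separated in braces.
Answer: {}

Derivation:
Constraint 1 (X < V) on D(X)={1,2,3,6,7} D(V)={1,3,4,5,6,7}: X {1,2,3,6,7}->{1,2,3,6}; V {1,3,4,5,6,7}->{3,4,5,6,7}
Constraint 2 (V + X = W) on D(V)={3,4,5,6,7} D(X)={1,2,3,6} D(W)={2,3,6}: V {3,4,5,6,7}->{3,4,5}; X {1,2,3,6}->{1,2,3}; W {2,3,6}->{6}
Constraint 3 (W < X) on D(W)={6} D(X)={1,2,3}: W {6}->{}; X {1,2,3}->{}
Constraint 4 (X != V) on D(X)={} D(V)={3,4,5}: V {3,4,5}->{}
So after all 4 constraints: D(X) = {}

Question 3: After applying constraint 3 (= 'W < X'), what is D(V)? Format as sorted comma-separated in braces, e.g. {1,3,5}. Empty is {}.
Constraint 1 (X < V) on D(X)={1,2,3,6,7} D(V)={1,3,4,5,6,7}: X {1,2,3,6,7}->{1,2,3,6}; V {1,3,4,5,6,7}->{3,4,5,6,7}
Constraint 2 (V + X = W) on D(V)={3,4,5,6,7} D(X)={1,2,3,6} D(W)={2,3,6}: V {3,4,5,6,7}->{3,4,5}; X {1,2,3,6}->{1,2,3}; W {2,3,6}->{6}
Constraint 3 (W < X) on D(W)={6} D(X)={1,2,3}: W {6}->{}; X {1,2,3}->{}
So after constraint 3: D(V) = {3,4,5}

Answer: {3,4,5}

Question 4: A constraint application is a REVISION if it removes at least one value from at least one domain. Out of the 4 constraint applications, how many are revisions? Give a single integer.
Constraint 1 (X < V) on D(X)={1,2,3,6,7} D(V)={1,3,4,5,6,7}: X {1,2,3,6,7}->{1,2,3,6}; V {1,3,4,5,6,7}->{3,4,5,6,7} => REVISION
Constraint 2 (V + X = W) on D(V)={3,4,5,6,7} D(X)={1,2,3,6} D(W)={2,3,6}: V {3,4,5,6,7}->{3,4,5}; X {1,2,3,6}->{1,2,3}; W {2,3,6}->{6} => REVISION
Constraint 3 (W < X) on D(W)={6} D(X)={1,2,3}: W {6}->{}; X {1,2,3}->{} => REVISION
Constraint 4 (X != V) on D(X)={} D(V)={3,4,5}: V {3,4,5}->{} => REVISION
Total revisions = 4

Answer: 4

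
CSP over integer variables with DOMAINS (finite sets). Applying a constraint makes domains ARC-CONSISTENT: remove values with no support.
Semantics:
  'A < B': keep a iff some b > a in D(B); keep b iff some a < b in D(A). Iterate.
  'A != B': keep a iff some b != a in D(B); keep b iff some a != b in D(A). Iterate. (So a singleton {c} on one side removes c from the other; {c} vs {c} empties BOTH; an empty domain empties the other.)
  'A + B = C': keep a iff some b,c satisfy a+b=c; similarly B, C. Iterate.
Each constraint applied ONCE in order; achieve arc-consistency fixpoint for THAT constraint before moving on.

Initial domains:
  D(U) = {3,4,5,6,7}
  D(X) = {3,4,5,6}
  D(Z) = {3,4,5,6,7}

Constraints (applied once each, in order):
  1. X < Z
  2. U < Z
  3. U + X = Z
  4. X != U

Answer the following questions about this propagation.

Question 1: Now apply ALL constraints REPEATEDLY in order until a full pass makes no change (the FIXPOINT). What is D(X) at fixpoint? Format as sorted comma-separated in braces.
pass 0 (initial): D(X)={3,4,5,6}
pass 1: U {3,4,5,6,7}->{3,4}; X {3,4,5,6}->{3,4}; Z {3,4,5,6,7}->{6,7}
pass 2: no change
Fixpoint after 2 passes: D(X) = {3,4}

Answer: {3,4}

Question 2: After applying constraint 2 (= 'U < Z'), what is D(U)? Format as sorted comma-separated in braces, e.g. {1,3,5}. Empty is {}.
Constraint 1 (X < Z) on D(X)={3,4,5,6} D(Z)={3,4,5,6,7}: Z {3,4,5,6,7}->{4,5,6,7}
Constraint 2 (U < Z) on D(U)={3,4,5,6,7} D(Z)={4,5,6,7}: U {3,4,5,6,7}->{3,4,5,6}
So after constraint 2: D(U) = {3,4,5,6}

Answer: {3,4,5,6}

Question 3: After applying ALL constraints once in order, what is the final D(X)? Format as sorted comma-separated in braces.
Constraint 1 (X < Z) on D(X)={3,4,5,6} D(Z)={3,4,5,6,7}: Z {3,4,5,6,7}->{4,5,6,7}
Constraint 2 (U < Z) on D(U)={3,4,5,6,7} D(Z)={4,5,6,7}: U {3,4,5,6,7}->{3,4,5,6}
Constraint 3 (U + X = Z) on D(U)={3,4,5,6} D(X)={3,4,5,6} D(Z)={4,5,6,7}: U {3,4,5,6}->{3,4}; X {3,4,5,6}->{3,4}; Z {4,5,6,7}->{6,7}
Constraint 4 (X != U) on D(X)={3,4} D(U)={3,4}: no change
So after all 4 constraints: D(X) = {3,4}

Answer: {3,4}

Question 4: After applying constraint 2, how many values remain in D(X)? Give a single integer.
Answer: 4

Derivation:
Constraint 1 (X < Z) on D(X)={3,4,5,6} D(Z)={3,4,5,6,7}: Z {3,4,5,6,7}->{4,5,6,7}
Constraint 2 (U < Z) on D(U)={3,4,5,6,7} D(Z)={4,5,6,7}: U {3,4,5,6,7}->{3,4,5,6}
So after constraint 2: D(X)={3,4,5,6}, size = 4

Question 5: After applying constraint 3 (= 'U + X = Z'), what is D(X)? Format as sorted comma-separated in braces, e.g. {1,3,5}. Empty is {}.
Constraint 1 (X < Z) on D(X)={3,4,5,6} D(Z)={3,4,5,6,7}: Z {3,4,5,6,7}->{4,5,6,7}
Constraint 2 (U < Z) on D(U)={3,4,5,6,7} D(Z)={4,5,6,7}: U {3,4,5,6,7}->{3,4,5,6}
Constraint 3 (U + X = Z) on D(U)={3,4,5,6} D(X)={3,4,5,6} D(Z)={4,5,6,7}: U {3,4,5,6}->{3,4}; X {3,4,5,6}->{3,4}; Z {4,5,6,7}->{6,7}
So after constraint 3: D(X) = {3,4}

Answer: {3,4}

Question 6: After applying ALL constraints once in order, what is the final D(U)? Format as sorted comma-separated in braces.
Answer: {3,4}

Derivation:
Constraint 1 (X < Z) on D(X)={3,4,5,6} D(Z)={3,4,5,6,7}: Z {3,4,5,6,7}->{4,5,6,7}
Constraint 2 (U < Z) on D(U)={3,4,5,6,7} D(Z)={4,5,6,7}: U {3,4,5,6,7}->{3,4,5,6}
Constraint 3 (U + X = Z) on D(U)={3,4,5,6} D(X)={3,4,5,6} D(Z)={4,5,6,7}: U {3,4,5,6}->{3,4}; X {3,4,5,6}->{3,4}; Z {4,5,6,7}->{6,7}
Constraint 4 (X != U) on D(X)={3,4} D(U)={3,4}: no change
So after all 4 constraints: D(U) = {3,4}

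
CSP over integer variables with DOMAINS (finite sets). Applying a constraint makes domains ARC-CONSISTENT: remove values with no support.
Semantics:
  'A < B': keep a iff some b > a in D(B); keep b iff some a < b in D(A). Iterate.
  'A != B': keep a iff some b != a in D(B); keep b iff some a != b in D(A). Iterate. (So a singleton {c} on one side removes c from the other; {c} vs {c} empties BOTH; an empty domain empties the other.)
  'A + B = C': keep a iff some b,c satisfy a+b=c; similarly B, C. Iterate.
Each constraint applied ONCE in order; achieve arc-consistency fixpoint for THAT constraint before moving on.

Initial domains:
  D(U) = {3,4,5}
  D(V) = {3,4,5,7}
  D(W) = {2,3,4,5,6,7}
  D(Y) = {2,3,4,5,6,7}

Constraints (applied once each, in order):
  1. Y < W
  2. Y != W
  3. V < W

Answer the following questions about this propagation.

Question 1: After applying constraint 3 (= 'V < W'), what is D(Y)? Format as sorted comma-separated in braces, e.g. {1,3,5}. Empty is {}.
Answer: {2,3,4,5,6}

Derivation:
Constraint 1 (Y < W) on D(Y)={2,3,4,5,6,7} D(W)={2,3,4,5,6,7}: Y {2,3,4,5,6,7}->{2,3,4,5,6}; W {2,3,4,5,6,7}->{3,4,5,6,7}
Constraint 2 (Y != W) on D(Y)={2,3,4,5,6} D(W)={3,4,5,6,7}: no change
Constraint 3 (V < W) on D(V)={3,4,5,7} D(W)={3,4,5,6,7}: V {3,4,5,7}->{3,4,5}; W {3,4,5,6,7}->{4,5,6,7}
So after constraint 3: D(Y) = {2,3,4,5,6}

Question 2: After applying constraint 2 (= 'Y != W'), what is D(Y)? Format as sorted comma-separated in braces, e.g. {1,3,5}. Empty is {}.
Answer: {2,3,4,5,6}

Derivation:
Constraint 1 (Y < W) on D(Y)={2,3,4,5,6,7} D(W)={2,3,4,5,6,7}: Y {2,3,4,5,6,7}->{2,3,4,5,6}; W {2,3,4,5,6,7}->{3,4,5,6,7}
Constraint 2 (Y != W) on D(Y)={2,3,4,5,6} D(W)={3,4,5,6,7}: no change
So after constraint 2: D(Y) = {2,3,4,5,6}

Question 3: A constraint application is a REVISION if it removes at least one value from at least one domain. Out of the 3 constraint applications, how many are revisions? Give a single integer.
Constraint 1 (Y < W) on D(Y)={2,3,4,5,6,7} D(W)={2,3,4,5,6,7}: Y {2,3,4,5,6,7}->{2,3,4,5,6}; W {2,3,4,5,6,7}->{3,4,5,6,7} => REVISION
Constraint 2 (Y != W) on D(Y)={2,3,4,5,6} D(W)={3,4,5,6,7}: no change => not a revision
Constraint 3 (V < W) on D(V)={3,4,5,7} D(W)={3,4,5,6,7}: V {3,4,5,7}->{3,4,5}; W {3,4,5,6,7}->{4,5,6,7} => REVISION
Total revisions = 2

Answer: 2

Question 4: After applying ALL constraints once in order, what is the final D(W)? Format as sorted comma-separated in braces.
Answer: {4,5,6,7}

Derivation:
Constraint 1 (Y < W) on D(Y)={2,3,4,5,6,7} D(W)={2,3,4,5,6,7}: Y {2,3,4,5,6,7}->{2,3,4,5,6}; W {2,3,4,5,6,7}->{3,4,5,6,7}
Constraint 2 (Y != W) on D(Y)={2,3,4,5,6} D(W)={3,4,5,6,7}: no change
Constraint 3 (V < W) on D(V)={3,4,5,7} D(W)={3,4,5,6,7}: V {3,4,5,7}->{3,4,5}; W {3,4,5,6,7}->{4,5,6,7}
So after all 3 constraints: D(W) = {4,5,6,7}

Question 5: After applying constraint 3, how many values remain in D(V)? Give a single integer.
Answer: 3

Derivation:
Constraint 1 (Y < W) on D(Y)={2,3,4,5,6,7} D(W)={2,3,4,5,6,7}: Y {2,3,4,5,6,7}->{2,3,4,5,6}; W {2,3,4,5,6,7}->{3,4,5,6,7}
Constraint 2 (Y != W) on D(Y)={2,3,4,5,6} D(W)={3,4,5,6,7}: no change
Constraint 3 (V < W) on D(V)={3,4,5,7} D(W)={3,4,5,6,7}: V {3,4,5,7}->{3,4,5}; W {3,4,5,6,7}->{4,5,6,7}
So after constraint 3: D(V)={3,4,5}, size = 3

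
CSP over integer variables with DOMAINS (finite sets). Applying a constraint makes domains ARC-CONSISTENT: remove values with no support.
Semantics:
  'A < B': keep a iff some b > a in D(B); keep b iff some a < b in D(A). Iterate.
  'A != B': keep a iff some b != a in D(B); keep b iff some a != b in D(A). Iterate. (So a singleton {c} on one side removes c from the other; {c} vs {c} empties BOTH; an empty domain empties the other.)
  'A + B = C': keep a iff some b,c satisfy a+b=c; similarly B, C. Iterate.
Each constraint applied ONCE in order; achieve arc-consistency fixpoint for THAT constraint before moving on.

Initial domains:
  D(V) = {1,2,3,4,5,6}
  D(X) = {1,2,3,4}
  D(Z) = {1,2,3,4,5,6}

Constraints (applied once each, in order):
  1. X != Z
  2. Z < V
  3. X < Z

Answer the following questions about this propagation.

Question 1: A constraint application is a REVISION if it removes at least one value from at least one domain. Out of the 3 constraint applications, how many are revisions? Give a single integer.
Constraint 1 (X != Z) on D(X)={1,2,3,4} D(Z)={1,2,3,4,5,6}: no change => not a revision
Constraint 2 (Z < V) on D(Z)={1,2,3,4,5,6} D(V)={1,2,3,4,5,6}: Z {1,2,3,4,5,6}->{1,2,3,4,5}; V {1,2,3,4,5,6}->{2,3,4,5,6} => REVISION
Constraint 3 (X < Z) on D(X)={1,2,3,4} D(Z)={1,2,3,4,5}: Z {1,2,3,4,5}->{2,3,4,5} => REVISION
Total revisions = 2

Answer: 2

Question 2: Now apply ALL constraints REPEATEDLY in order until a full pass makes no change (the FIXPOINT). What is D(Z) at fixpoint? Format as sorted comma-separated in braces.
pass 0 (initial): D(Z)={1,2,3,4,5,6}
pass 1: V {1,2,3,4,5,6}->{2,3,4,5,6}; Z {1,2,3,4,5,6}->{2,3,4,5}
pass 2: V {2,3,4,5,6}->{3,4,5,6}
pass 3: no change
Fixpoint after 3 passes: D(Z) = {2,3,4,5}

Answer: {2,3,4,5}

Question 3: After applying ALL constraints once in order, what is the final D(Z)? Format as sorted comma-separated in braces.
Answer: {2,3,4,5}

Derivation:
Constraint 1 (X != Z) on D(X)={1,2,3,4} D(Z)={1,2,3,4,5,6}: no change
Constraint 2 (Z < V) on D(Z)={1,2,3,4,5,6} D(V)={1,2,3,4,5,6}: Z {1,2,3,4,5,6}->{1,2,3,4,5}; V {1,2,3,4,5,6}->{2,3,4,5,6}
Constraint 3 (X < Z) on D(X)={1,2,3,4} D(Z)={1,2,3,4,5}: Z {1,2,3,4,5}->{2,3,4,5}
So after all 3 constraints: D(Z) = {2,3,4,5}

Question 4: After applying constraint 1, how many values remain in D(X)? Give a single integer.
Constraint 1 (X != Z) on D(X)={1,2,3,4} D(Z)={1,2,3,4,5,6}: no change
So after constraint 1: D(X)={1,2,3,4}, size = 4

Answer: 4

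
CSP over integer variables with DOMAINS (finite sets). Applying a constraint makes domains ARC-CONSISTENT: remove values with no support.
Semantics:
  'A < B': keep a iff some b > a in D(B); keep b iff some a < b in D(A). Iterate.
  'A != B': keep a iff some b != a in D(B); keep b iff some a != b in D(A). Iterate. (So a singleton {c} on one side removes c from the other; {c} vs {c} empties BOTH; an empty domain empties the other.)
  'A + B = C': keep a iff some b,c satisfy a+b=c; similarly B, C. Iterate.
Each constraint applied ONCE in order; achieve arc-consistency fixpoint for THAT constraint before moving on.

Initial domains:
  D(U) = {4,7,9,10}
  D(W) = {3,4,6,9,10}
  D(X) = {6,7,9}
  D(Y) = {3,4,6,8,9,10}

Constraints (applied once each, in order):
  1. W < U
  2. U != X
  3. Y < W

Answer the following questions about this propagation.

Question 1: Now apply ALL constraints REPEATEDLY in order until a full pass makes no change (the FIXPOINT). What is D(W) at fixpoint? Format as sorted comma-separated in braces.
pass 0 (initial): D(W)={3,4,6,9,10}
pass 1: W {3,4,6,9,10}->{4,6,9}; Y {3,4,6,8,9,10}->{3,4,6,8}
pass 2: U {4,7,9,10}->{7,9,10}
pass 3: no change
Fixpoint after 3 passes: D(W) = {4,6,9}

Answer: {4,6,9}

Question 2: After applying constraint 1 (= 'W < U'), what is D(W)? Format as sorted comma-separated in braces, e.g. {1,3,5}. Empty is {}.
Answer: {3,4,6,9}

Derivation:
Constraint 1 (W < U) on D(W)={3,4,6,9,10} D(U)={4,7,9,10}: W {3,4,6,9,10}->{3,4,6,9}
So after constraint 1: D(W) = {3,4,6,9}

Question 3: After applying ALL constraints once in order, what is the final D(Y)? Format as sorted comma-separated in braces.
Answer: {3,4,6,8}

Derivation:
Constraint 1 (W < U) on D(W)={3,4,6,9,10} D(U)={4,7,9,10}: W {3,4,6,9,10}->{3,4,6,9}
Constraint 2 (U != X) on D(U)={4,7,9,10} D(X)={6,7,9}: no change
Constraint 3 (Y < W) on D(Y)={3,4,6,8,9,10} D(W)={3,4,6,9}: Y {3,4,6,8,9,10}->{3,4,6,8}; W {3,4,6,9}->{4,6,9}
So after all 3 constraints: D(Y) = {3,4,6,8}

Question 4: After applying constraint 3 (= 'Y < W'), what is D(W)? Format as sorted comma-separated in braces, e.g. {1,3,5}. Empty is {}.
Answer: {4,6,9}

Derivation:
Constraint 1 (W < U) on D(W)={3,4,6,9,10} D(U)={4,7,9,10}: W {3,4,6,9,10}->{3,4,6,9}
Constraint 2 (U != X) on D(U)={4,7,9,10} D(X)={6,7,9}: no change
Constraint 3 (Y < W) on D(Y)={3,4,6,8,9,10} D(W)={3,4,6,9}: Y {3,4,6,8,9,10}->{3,4,6,8}; W {3,4,6,9}->{4,6,9}
So after constraint 3: D(W) = {4,6,9}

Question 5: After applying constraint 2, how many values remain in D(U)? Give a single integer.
Answer: 4

Derivation:
Constraint 1 (W < U) on D(W)={3,4,6,9,10} D(U)={4,7,9,10}: W {3,4,6,9,10}->{3,4,6,9}
Constraint 2 (U != X) on D(U)={4,7,9,10} D(X)={6,7,9}: no change
So after constraint 2: D(U)={4,7,9,10}, size = 4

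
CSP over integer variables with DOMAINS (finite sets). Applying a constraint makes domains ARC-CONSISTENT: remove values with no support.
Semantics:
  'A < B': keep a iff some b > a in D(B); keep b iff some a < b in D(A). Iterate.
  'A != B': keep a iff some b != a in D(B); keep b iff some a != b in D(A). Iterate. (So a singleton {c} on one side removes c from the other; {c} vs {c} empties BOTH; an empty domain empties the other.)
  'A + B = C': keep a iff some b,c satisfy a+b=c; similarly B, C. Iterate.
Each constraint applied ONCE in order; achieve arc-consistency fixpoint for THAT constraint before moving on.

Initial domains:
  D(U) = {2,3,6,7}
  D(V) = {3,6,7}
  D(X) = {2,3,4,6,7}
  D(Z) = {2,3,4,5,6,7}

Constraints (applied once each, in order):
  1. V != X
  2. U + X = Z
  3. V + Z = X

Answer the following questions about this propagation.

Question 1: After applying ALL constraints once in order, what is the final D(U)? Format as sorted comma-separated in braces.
Constraint 1 (V != X) on D(V)={3,6,7} D(X)={2,3,4,6,7}: no change
Constraint 2 (U + X = Z) on D(U)={2,3,6,7} D(X)={2,3,4,6,7} D(Z)={2,3,4,5,6,7}: U {2,3,6,7}->{2,3}; X {2,3,4,6,7}->{2,3,4}; Z {2,3,4,5,6,7}->{4,5,6,7}
Constraint 3 (V + Z = X) on D(V)={3,6,7} D(Z)={4,5,6,7} D(X)={2,3,4}: V {3,6,7}->{}; Z {4,5,6,7}->{}; X {2,3,4}->{}
So after all 3 constraints: D(U) = {2,3}

Answer: {2,3}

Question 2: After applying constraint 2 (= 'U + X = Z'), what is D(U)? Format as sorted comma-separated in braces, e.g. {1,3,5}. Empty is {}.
Answer: {2,3}

Derivation:
Constraint 1 (V != X) on D(V)={3,6,7} D(X)={2,3,4,6,7}: no change
Constraint 2 (U + X = Z) on D(U)={2,3,6,7} D(X)={2,3,4,6,7} D(Z)={2,3,4,5,6,7}: U {2,3,6,7}->{2,3}; X {2,3,4,6,7}->{2,3,4}; Z {2,3,4,5,6,7}->{4,5,6,7}
So after constraint 2: D(U) = {2,3}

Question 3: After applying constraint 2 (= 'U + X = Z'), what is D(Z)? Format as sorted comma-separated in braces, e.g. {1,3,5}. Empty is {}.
Answer: {4,5,6,7}

Derivation:
Constraint 1 (V != X) on D(V)={3,6,7} D(X)={2,3,4,6,7}: no change
Constraint 2 (U + X = Z) on D(U)={2,3,6,7} D(X)={2,3,4,6,7} D(Z)={2,3,4,5,6,7}: U {2,3,6,7}->{2,3}; X {2,3,4,6,7}->{2,3,4}; Z {2,3,4,5,6,7}->{4,5,6,7}
So after constraint 2: D(Z) = {4,5,6,7}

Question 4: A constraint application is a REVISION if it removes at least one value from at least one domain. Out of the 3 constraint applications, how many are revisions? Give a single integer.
Constraint 1 (V != X) on D(V)={3,6,7} D(X)={2,3,4,6,7}: no change => not a revision
Constraint 2 (U + X = Z) on D(U)={2,3,6,7} D(X)={2,3,4,6,7} D(Z)={2,3,4,5,6,7}: U {2,3,6,7}->{2,3}; X {2,3,4,6,7}->{2,3,4}; Z {2,3,4,5,6,7}->{4,5,6,7} => REVISION
Constraint 3 (V + Z = X) on D(V)={3,6,7} D(Z)={4,5,6,7} D(X)={2,3,4}: V {3,6,7}->{}; Z {4,5,6,7}->{}; X {2,3,4}->{} => REVISION
Total revisions = 2

Answer: 2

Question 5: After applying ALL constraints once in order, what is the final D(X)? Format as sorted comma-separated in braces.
Answer: {}

Derivation:
Constraint 1 (V != X) on D(V)={3,6,7} D(X)={2,3,4,6,7}: no change
Constraint 2 (U + X = Z) on D(U)={2,3,6,7} D(X)={2,3,4,6,7} D(Z)={2,3,4,5,6,7}: U {2,3,6,7}->{2,3}; X {2,3,4,6,7}->{2,3,4}; Z {2,3,4,5,6,7}->{4,5,6,7}
Constraint 3 (V + Z = X) on D(V)={3,6,7} D(Z)={4,5,6,7} D(X)={2,3,4}: V {3,6,7}->{}; Z {4,5,6,7}->{}; X {2,3,4}->{}
So after all 3 constraints: D(X) = {}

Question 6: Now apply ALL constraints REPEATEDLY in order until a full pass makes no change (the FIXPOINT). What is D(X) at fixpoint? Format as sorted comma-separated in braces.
pass 0 (initial): D(X)={2,3,4,6,7}
pass 1: U {2,3,6,7}->{2,3}; V {3,6,7}->{}; X {2,3,4,6,7}->{}; Z {2,3,4,5,6,7}->{}
pass 2: U {2,3}->{}
pass 3: no change
Fixpoint after 3 passes: D(X) = {}

Answer: {}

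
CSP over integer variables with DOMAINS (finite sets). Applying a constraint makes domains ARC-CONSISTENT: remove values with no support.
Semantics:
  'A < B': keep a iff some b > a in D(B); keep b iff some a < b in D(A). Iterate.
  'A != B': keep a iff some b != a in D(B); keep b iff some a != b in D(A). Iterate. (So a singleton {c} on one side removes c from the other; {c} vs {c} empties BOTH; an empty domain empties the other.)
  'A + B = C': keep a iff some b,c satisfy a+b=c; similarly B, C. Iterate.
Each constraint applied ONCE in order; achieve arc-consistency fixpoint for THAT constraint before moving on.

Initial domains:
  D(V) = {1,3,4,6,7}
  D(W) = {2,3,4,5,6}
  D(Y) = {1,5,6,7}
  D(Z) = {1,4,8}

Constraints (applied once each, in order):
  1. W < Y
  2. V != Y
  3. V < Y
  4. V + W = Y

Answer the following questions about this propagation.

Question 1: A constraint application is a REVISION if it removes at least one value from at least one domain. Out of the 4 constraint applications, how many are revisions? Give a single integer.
Constraint 1 (W < Y) on D(W)={2,3,4,5,6} D(Y)={1,5,6,7}: Y {1,5,6,7}->{5,6,7} => REVISION
Constraint 2 (V != Y) on D(V)={1,3,4,6,7} D(Y)={5,6,7}: no change => not a revision
Constraint 3 (V < Y) on D(V)={1,3,4,6,7} D(Y)={5,6,7}: V {1,3,4,6,7}->{1,3,4,6} => REVISION
Constraint 4 (V + W = Y) on D(V)={1,3,4,6} D(W)={2,3,4,5,6} D(Y)={5,6,7}: V {1,3,4,6}->{1,3,4} => REVISION
Total revisions = 3

Answer: 3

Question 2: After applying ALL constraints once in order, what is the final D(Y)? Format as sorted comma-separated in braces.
Answer: {5,6,7}

Derivation:
Constraint 1 (W < Y) on D(W)={2,3,4,5,6} D(Y)={1,5,6,7}: Y {1,5,6,7}->{5,6,7}
Constraint 2 (V != Y) on D(V)={1,3,4,6,7} D(Y)={5,6,7}: no change
Constraint 3 (V < Y) on D(V)={1,3,4,6,7} D(Y)={5,6,7}: V {1,3,4,6,7}->{1,3,4,6}
Constraint 4 (V + W = Y) on D(V)={1,3,4,6} D(W)={2,3,4,5,6} D(Y)={5,6,7}: V {1,3,4,6}->{1,3,4}
So after all 4 constraints: D(Y) = {5,6,7}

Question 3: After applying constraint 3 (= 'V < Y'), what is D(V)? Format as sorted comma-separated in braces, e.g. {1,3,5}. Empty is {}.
Answer: {1,3,4,6}

Derivation:
Constraint 1 (W < Y) on D(W)={2,3,4,5,6} D(Y)={1,5,6,7}: Y {1,5,6,7}->{5,6,7}
Constraint 2 (V != Y) on D(V)={1,3,4,6,7} D(Y)={5,6,7}: no change
Constraint 3 (V < Y) on D(V)={1,3,4,6,7} D(Y)={5,6,7}: V {1,3,4,6,7}->{1,3,4,6}
So after constraint 3: D(V) = {1,3,4,6}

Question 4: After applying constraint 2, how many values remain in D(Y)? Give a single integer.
Constraint 1 (W < Y) on D(W)={2,3,4,5,6} D(Y)={1,5,6,7}: Y {1,5,6,7}->{5,6,7}
Constraint 2 (V != Y) on D(V)={1,3,4,6,7} D(Y)={5,6,7}: no change
So after constraint 2: D(Y)={5,6,7}, size = 3

Answer: 3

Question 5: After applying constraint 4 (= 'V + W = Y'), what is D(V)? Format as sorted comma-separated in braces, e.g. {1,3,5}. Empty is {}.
Answer: {1,3,4}

Derivation:
Constraint 1 (W < Y) on D(W)={2,3,4,5,6} D(Y)={1,5,6,7}: Y {1,5,6,7}->{5,6,7}
Constraint 2 (V != Y) on D(V)={1,3,4,6,7} D(Y)={5,6,7}: no change
Constraint 3 (V < Y) on D(V)={1,3,4,6,7} D(Y)={5,6,7}: V {1,3,4,6,7}->{1,3,4,6}
Constraint 4 (V + W = Y) on D(V)={1,3,4,6} D(W)={2,3,4,5,6} D(Y)={5,6,7}: V {1,3,4,6}->{1,3,4}
So after constraint 4: D(V) = {1,3,4}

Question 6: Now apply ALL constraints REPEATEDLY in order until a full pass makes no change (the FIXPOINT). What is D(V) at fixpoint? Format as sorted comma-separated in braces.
Answer: {1,3,4}

Derivation:
pass 0 (initial): D(V)={1,3,4,6,7}
pass 1: V {1,3,4,6,7}->{1,3,4}; Y {1,5,6,7}->{5,6,7}
pass 2: no change
Fixpoint after 2 passes: D(V) = {1,3,4}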